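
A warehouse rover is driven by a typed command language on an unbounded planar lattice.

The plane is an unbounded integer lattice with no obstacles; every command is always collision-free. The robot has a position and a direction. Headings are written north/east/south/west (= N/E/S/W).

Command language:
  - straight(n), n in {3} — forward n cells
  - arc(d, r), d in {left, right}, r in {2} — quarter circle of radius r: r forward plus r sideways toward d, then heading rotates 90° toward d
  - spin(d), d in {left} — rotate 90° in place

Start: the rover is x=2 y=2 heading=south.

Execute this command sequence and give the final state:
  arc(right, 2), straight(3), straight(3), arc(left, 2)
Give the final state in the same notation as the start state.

from: x=2 y=2 heading=south
1. arc(right, 2) → x=0 y=0 heading=west
2. straight(3) → x=-3 y=0 heading=west
3. straight(3) → x=-6 y=0 heading=west
4. arc(left, 2) → x=-8 y=-2 heading=south

x=-8 y=-2 heading=south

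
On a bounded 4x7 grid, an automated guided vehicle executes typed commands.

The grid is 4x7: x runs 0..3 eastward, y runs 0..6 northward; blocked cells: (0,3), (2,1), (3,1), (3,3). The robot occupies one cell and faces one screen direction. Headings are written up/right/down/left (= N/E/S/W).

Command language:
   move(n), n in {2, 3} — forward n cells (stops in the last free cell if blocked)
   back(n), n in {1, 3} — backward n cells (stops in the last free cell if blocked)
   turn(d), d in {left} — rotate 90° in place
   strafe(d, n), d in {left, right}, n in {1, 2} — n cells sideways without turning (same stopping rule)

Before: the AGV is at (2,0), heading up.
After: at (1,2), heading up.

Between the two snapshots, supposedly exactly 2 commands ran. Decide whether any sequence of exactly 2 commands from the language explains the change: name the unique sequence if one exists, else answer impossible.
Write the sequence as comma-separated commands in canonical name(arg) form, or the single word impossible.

strafe(left, 1), move(2)

key: heading stays N — no command in the sequence turns
begin: at (2,0), heading up
t=1 strafe(left, 1) ⇒ at (1,0), heading up
t=2 move(2) ⇒ at (1,2), heading up
all 81 alternatives checked — unique.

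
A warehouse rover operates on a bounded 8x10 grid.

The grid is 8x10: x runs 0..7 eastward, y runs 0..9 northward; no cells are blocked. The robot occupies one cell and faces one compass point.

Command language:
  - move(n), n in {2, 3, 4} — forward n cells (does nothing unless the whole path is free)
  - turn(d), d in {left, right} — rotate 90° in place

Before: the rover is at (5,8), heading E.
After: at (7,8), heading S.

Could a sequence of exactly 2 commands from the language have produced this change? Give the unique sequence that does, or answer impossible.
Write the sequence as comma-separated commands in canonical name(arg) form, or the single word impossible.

key: order matters: swapping move(2) and turn(right) lands elsewhere
from: at (5,8), heading E
1. move(2) → at (7,8), heading E
2. turn(right) → at (7,8), heading S
no other 2-command option fits: unique.

move(2), turn(right)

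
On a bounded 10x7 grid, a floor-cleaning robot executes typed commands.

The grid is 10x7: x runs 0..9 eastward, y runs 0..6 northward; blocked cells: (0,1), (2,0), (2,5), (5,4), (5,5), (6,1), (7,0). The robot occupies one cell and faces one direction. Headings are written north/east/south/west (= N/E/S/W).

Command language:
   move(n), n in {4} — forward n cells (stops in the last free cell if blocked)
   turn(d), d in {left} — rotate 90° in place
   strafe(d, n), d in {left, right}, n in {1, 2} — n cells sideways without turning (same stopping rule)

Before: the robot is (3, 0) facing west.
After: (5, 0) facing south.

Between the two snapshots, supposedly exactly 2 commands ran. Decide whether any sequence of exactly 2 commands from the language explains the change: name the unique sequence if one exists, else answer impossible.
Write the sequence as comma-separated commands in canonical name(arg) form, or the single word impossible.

key: running strafe(left, 2) before turn(left) would end elsewhere — order is forced
t0: (3, 0) facing west
1. turn(left) → (3, 0) facing south
2. strafe(left, 2) → (5, 0) facing south
uniquely the one of 36 2-step routes that fits.

turn(left), strafe(left, 2)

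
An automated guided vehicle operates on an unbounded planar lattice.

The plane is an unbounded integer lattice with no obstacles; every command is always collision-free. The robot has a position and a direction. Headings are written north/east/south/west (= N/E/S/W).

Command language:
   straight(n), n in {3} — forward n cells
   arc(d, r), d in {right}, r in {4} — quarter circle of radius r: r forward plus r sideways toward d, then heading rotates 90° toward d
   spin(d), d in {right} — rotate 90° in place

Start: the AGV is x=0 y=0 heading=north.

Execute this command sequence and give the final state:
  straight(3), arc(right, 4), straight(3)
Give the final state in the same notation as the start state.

x=7 y=7 heading=east

t0: x=0 y=0 heading=north
[1] after straight(3): x=0 y=3 heading=north
[2] after arc(right, 4): x=4 y=7 heading=east
[3] after straight(3): x=7 y=7 heading=east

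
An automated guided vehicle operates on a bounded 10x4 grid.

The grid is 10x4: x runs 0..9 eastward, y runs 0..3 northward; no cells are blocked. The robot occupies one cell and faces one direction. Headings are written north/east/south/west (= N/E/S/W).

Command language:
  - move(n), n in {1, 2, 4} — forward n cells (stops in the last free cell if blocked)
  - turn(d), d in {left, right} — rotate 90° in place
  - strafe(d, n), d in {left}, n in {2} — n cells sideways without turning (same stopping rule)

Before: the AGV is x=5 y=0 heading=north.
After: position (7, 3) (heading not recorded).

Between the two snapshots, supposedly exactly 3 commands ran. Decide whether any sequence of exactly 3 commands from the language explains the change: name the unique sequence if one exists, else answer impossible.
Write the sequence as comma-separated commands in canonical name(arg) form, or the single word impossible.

move(4), turn(right), move(2)

key: move(4) runs into the grid edge before its full distance
initial: x=5 y=0 heading=north
1. move(4) → x=5 y=3 heading=north
2. turn(right) → x=5 y=3 heading=east
3. move(2) → x=7 y=3 heading=east
no other 3-command option fits: unique.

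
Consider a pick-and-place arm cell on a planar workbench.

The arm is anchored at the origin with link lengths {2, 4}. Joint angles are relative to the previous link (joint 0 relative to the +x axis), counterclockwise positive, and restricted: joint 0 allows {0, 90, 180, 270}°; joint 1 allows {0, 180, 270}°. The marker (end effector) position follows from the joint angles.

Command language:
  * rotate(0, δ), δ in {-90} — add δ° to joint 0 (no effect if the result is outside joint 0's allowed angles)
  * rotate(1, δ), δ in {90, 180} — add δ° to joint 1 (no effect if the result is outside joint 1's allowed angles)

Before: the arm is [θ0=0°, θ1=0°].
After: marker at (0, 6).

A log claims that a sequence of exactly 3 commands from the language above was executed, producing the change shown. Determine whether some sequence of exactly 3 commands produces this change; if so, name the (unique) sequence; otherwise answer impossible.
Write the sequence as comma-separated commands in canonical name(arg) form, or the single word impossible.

rotate(0, -90), rotate(0, -90), rotate(0, -90)

t0: [θ0=0°, θ1=0°]
[1] after rotate(0, -90): [θ0=270°, θ1=0°]
[2] after rotate(0, -90): [θ0=180°, θ1=0°]
[3] after rotate(0, -90): [θ0=90°, θ1=0°]
no other 3-command option fits: unique.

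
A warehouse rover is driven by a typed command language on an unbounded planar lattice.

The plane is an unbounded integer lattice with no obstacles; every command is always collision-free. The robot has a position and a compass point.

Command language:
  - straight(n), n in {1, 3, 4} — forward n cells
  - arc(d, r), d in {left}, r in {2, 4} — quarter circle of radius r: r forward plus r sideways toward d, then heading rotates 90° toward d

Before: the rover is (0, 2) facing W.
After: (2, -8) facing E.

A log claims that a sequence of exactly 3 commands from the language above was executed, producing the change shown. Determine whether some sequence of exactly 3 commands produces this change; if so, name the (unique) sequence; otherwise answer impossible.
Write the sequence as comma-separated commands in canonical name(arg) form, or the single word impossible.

key: order matters: swapping arc(left, 2) and arc(left, 4) lands elsewhere
from: (0, 2) facing W
1. arc(left, 2) → (-2, 0) facing S
2. straight(4) → (-2, -4) facing S
3. arc(left, 4) → (2, -8) facing E
uniquely the one of 125 3-step routes that fits.

arc(left, 2), straight(4), arc(left, 4)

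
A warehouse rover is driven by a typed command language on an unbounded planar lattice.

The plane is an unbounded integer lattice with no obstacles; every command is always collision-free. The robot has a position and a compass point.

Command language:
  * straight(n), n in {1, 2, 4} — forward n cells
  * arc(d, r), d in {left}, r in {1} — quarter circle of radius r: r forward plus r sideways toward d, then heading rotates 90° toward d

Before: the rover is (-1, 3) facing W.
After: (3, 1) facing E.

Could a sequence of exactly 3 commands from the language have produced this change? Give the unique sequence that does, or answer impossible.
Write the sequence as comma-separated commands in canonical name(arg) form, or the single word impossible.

arc(left, 1), arc(left, 1), straight(4)

key: order matters: swapping arc(left, 1) and straight(4) lands elsewhere
start: (-1, 3) facing W
1. arc(left, 1) → (-2, 2) facing S
2. arc(left, 1) → (-1, 1) facing E
3. straight(4) → (3, 1) facing E
no rival 3-sequence matches.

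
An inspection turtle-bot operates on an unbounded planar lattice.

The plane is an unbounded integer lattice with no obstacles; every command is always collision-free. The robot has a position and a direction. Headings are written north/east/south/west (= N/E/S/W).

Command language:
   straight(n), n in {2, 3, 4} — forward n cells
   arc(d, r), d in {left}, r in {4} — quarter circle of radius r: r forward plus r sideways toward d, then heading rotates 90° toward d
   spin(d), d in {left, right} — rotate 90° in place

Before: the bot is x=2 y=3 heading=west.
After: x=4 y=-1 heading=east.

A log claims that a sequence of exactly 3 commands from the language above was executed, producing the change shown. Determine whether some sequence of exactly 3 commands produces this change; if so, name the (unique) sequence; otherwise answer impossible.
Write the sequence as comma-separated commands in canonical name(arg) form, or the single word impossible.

key: cell and facing (now E) both changed — the 3 commands mix motion and turning
t0: x=2 y=3 heading=west
step 1 (straight(2)): x=0 y=3 heading=west
step 2 (spin(left)): x=0 y=3 heading=south
step 3 (arc(left, 4)): x=4 y=-1 heading=east
no rival 3-sequence matches.

straight(2), spin(left), arc(left, 4)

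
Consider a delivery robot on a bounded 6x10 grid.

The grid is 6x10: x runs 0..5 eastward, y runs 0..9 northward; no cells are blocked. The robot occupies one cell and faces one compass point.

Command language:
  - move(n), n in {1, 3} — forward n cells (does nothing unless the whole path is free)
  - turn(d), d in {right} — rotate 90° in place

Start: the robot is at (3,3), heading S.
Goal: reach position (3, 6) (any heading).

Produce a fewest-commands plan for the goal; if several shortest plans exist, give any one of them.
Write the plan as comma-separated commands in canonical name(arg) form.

turn(right), turn(right), move(3)

from: at (3,3), heading S
1. turn(right) → at (3,3), heading W
2. turn(right) → at (3,3), heading N
3. move(3) → at (3,6), heading N
nothing shorter than 3 reaches the goal.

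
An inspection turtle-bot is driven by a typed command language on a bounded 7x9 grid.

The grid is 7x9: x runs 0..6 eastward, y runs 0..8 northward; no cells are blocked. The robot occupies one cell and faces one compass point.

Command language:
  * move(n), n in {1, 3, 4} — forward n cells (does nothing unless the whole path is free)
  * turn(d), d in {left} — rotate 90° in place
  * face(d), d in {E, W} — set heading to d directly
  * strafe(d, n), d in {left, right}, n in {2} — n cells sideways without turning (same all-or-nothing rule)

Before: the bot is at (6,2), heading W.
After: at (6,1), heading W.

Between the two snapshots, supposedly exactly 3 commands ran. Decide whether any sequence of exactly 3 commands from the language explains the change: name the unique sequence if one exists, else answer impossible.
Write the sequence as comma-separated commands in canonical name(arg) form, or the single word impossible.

turn(left), move(1), face(W)

key: heading stays W — rotations cancel among the 3 commands
initial: at (6,2), heading W
step 1 (turn(left)): at (6,2), heading S
step 2 (move(1)): at (6,1), heading S
step 3 (face(W)): at (6,1), heading W
no rival 3-sequence matches.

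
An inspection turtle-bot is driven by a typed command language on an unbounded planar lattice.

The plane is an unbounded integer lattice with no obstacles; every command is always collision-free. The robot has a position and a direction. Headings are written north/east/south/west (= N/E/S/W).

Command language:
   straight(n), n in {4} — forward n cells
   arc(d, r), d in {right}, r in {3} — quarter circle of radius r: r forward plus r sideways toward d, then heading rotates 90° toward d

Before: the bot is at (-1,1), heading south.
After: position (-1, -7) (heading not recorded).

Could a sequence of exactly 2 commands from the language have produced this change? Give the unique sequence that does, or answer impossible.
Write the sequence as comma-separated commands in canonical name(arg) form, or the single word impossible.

from: at (-1,1), heading south
1. straight(4) → at (-1,-3), heading south
2. straight(4) → at (-1,-7), heading south
uniquely the one of 4 2-step routes that fits.

straight(4), straight(4)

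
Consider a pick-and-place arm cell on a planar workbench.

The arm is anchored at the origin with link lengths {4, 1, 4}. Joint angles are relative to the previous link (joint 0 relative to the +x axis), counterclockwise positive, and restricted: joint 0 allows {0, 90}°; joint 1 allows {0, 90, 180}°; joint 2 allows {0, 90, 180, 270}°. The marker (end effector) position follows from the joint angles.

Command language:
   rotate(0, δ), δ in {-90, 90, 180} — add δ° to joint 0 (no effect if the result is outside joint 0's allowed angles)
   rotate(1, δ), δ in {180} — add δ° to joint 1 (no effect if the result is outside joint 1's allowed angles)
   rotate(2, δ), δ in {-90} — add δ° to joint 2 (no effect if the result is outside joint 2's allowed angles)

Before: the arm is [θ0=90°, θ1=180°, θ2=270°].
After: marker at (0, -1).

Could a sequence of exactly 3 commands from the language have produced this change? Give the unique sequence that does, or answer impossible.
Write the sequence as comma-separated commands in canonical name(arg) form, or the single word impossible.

rotate(2, -90), rotate(2, -90), rotate(2, -90)

from: [θ0=90°, θ1=180°, θ2=270°]
t=1 rotate(2, -90) ⇒ [θ0=90°, θ1=180°, θ2=180°]
t=2 rotate(2, -90) ⇒ [θ0=90°, θ1=180°, θ2=90°]
t=3 rotate(2, -90) ⇒ [θ0=90°, θ1=180°, θ2=0°]
no rival 3-sequence matches.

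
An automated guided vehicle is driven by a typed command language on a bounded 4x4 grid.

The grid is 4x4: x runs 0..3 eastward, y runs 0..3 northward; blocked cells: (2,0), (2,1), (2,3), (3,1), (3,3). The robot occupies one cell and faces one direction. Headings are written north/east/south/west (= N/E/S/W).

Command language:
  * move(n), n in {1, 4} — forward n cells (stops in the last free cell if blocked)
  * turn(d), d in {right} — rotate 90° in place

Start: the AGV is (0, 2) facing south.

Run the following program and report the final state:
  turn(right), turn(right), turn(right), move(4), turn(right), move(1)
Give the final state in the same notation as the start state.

begin: (0, 2) facing south
t=1 turn(right) ⇒ (0, 2) facing west
t=2 turn(right) ⇒ (0, 2) facing north
t=3 turn(right) ⇒ (0, 2) facing east
t=4 move(4) ⇒ (3, 2) facing east
t=5 turn(right) ⇒ (3, 2) facing south
t=6 move(1) ⇒ (3, 2) facing south

(3, 2) facing south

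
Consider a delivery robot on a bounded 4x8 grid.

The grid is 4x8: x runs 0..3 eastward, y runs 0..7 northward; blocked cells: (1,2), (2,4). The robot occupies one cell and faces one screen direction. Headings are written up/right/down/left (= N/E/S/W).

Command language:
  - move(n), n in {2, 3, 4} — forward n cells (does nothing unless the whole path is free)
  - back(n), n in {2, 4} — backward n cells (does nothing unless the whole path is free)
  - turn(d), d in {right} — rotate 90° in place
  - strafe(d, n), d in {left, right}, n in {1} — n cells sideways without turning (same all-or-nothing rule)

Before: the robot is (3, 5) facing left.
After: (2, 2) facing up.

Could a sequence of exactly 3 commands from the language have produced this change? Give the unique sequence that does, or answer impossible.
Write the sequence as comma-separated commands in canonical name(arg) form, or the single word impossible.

impossible

all 512 sequences checked — none match.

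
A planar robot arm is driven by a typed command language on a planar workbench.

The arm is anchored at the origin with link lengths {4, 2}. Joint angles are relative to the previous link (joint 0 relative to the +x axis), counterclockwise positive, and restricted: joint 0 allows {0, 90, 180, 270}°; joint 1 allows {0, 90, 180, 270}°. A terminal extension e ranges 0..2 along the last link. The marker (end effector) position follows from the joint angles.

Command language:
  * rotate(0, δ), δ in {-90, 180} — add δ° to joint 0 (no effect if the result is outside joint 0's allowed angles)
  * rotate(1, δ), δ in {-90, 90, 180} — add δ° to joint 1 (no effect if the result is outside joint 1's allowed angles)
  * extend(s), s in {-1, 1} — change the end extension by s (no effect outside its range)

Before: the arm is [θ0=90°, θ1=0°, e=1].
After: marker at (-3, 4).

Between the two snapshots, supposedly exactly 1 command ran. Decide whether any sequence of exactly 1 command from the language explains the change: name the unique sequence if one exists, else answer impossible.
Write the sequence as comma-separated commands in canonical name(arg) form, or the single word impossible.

rotate(1, 90)

initial: [θ0=90°, θ1=0°, e=1]
step 1 (rotate(1, 90)): [θ0=90°, θ1=90°, e=1]
uniquely the one of 7 1-step routes that fits.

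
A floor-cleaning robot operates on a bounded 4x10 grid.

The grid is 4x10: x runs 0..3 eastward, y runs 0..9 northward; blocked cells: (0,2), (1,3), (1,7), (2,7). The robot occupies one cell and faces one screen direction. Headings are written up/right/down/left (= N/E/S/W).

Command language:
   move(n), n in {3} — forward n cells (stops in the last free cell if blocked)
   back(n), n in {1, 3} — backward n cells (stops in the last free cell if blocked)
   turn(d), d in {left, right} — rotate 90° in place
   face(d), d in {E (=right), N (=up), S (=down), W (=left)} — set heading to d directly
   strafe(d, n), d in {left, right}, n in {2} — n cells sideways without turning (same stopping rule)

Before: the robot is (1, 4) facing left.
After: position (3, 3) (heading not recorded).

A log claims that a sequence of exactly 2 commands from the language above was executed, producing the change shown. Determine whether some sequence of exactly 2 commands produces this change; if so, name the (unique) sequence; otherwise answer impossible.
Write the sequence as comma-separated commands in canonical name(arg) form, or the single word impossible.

impossible

no 2-step route produces this change.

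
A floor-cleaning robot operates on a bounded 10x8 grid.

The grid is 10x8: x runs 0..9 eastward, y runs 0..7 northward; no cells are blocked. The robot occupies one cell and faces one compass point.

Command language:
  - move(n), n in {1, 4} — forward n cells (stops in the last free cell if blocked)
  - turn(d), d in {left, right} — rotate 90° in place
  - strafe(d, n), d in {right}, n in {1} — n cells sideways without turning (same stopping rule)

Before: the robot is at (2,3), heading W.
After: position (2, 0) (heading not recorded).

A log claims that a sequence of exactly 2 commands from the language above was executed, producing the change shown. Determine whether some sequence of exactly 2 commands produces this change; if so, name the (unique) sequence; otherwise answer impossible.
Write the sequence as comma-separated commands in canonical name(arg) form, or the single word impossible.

turn(left), move(4)

key: move(4) runs into the grid edge before its full distance
initial: at (2,3), heading W
[1] after turn(left): at (2,3), heading S
[2] after move(4): at (2,0), heading S
uniquely the one of 25 2-step routes that fits.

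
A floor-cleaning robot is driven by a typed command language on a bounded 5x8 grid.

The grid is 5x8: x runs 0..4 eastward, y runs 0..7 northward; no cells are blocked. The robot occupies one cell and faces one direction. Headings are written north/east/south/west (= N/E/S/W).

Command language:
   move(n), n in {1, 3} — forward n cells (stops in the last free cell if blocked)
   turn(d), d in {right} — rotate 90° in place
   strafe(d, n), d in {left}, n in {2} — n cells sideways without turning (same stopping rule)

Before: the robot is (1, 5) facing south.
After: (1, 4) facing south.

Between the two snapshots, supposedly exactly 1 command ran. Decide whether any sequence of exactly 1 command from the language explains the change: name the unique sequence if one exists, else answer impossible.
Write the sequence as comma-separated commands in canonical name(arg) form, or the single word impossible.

key: still facing S — the one step turns nothing
start: (1, 5) facing south
t=1 move(1) ⇒ (1, 4) facing south
all 4 alternatives checked — unique.

move(1)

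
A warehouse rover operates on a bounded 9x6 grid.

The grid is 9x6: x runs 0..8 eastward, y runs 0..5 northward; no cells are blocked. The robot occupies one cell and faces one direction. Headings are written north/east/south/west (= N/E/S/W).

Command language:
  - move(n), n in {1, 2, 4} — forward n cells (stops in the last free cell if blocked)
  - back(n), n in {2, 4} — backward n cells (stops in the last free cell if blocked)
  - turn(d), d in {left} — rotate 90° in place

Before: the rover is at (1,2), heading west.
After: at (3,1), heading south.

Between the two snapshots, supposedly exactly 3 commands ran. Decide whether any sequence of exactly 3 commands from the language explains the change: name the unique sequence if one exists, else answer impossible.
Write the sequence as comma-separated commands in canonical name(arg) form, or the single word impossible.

back(2), turn(left), move(1)

key: cell and facing (now S) both changed — the 3 commands mix motion and turning
initial: at (1,2), heading west
step 1 (back(2)): at (3,2), heading west
step 2 (turn(left)): at (3,2), heading south
step 3 (move(1)): at (3,1), heading south
all 216 alternatives checked — unique.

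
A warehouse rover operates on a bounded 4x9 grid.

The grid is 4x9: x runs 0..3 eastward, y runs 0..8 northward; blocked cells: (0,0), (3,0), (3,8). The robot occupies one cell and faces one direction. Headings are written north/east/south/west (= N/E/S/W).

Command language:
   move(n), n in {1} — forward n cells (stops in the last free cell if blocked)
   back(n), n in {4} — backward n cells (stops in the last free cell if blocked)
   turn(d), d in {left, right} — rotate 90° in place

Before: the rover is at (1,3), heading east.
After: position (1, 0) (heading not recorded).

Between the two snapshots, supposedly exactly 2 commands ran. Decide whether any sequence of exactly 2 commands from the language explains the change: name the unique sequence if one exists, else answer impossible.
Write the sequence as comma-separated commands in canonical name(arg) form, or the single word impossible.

key: order matters: swapping turn(left) and back(4) lands elsewhere
begin: at (1,3), heading east
[1] after turn(left): at (1,3), heading north
[2] after back(4): at (1,0), heading north
no other 2-command option fits: unique.

turn(left), back(4)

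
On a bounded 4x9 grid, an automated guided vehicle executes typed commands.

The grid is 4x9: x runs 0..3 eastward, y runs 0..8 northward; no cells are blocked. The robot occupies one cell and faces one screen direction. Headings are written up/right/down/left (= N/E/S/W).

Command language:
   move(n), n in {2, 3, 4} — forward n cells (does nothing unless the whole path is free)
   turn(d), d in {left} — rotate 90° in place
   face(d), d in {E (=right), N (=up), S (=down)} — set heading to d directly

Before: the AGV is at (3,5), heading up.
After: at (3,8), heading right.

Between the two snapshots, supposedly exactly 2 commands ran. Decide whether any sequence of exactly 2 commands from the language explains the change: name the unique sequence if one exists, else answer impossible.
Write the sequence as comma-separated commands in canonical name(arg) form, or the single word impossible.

key: order matters: swapping move(3) and face(E) lands elsewhere
from: at (3,5), heading up
t=1 move(3) ⇒ at (3,8), heading up
t=2 face(E) ⇒ at (3,8), heading right
no rival 2-sequence matches.

move(3), face(E)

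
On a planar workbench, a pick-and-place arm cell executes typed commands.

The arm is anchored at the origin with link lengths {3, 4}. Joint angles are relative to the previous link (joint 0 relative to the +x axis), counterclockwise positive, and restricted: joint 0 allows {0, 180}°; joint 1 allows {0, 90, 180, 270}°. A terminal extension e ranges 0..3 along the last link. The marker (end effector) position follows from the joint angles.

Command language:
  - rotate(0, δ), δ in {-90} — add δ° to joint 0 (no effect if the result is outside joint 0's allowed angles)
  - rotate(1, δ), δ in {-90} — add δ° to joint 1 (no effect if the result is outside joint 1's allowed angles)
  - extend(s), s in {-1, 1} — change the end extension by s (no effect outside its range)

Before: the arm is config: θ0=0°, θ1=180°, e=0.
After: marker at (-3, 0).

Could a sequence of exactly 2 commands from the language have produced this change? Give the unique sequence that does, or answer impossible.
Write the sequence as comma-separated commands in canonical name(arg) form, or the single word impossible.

start: config: θ0=0°, θ1=180°, e=0
[1] after extend(1): config: θ0=0°, θ1=180°, e=1
[2] after extend(1): config: θ0=0°, θ1=180°, e=2
no other 2-command option fits: unique.

extend(1), extend(1)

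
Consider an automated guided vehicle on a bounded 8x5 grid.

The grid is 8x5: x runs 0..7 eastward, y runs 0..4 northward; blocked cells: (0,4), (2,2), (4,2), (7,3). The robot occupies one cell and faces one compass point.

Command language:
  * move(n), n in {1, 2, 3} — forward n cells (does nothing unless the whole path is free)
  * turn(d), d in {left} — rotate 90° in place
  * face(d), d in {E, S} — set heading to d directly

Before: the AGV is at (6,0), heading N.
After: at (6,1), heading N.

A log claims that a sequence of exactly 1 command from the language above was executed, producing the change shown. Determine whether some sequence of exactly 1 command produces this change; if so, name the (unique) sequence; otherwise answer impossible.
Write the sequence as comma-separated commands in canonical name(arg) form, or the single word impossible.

key: still facing N — the one step turns nothing
from: at (6,0), heading N
[1] after move(1): at (6,1), heading N
no rival 1-sequence matches.

move(1)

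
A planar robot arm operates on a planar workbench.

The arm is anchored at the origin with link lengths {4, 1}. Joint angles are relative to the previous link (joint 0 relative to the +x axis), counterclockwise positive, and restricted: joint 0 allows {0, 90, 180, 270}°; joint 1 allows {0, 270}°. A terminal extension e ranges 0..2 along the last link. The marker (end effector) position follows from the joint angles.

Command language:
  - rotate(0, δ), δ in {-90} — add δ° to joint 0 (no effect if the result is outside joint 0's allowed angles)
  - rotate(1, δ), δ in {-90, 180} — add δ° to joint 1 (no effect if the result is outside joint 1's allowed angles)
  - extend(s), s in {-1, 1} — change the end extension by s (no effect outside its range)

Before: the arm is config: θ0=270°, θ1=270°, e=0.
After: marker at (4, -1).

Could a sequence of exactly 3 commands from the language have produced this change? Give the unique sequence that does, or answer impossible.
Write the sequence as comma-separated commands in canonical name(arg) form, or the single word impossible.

from: config: θ0=270°, θ1=270°, e=0
step 1 (rotate(0, -90)): config: θ0=180°, θ1=270°, e=0
step 2 (rotate(0, -90)): config: θ0=90°, θ1=270°, e=0
step 3 (rotate(0, -90)): config: θ0=0°, θ1=270°, e=0
all 125 alternatives checked — unique.

rotate(0, -90), rotate(0, -90), rotate(0, -90)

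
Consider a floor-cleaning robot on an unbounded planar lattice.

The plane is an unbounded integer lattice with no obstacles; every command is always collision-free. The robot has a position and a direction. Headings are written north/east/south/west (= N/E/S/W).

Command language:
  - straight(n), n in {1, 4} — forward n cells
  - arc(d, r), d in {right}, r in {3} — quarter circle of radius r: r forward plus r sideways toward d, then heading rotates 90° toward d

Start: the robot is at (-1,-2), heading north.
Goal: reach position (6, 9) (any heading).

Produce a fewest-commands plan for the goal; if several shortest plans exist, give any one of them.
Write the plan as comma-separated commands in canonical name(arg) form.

from: at (-1,-2), heading north
[1] after straight(4): at (-1,2), heading north
[2] after straight(4): at (-1,6), heading north
[3] after arc(right, 3): at (2,9), heading east
[4] after straight(4): at (6,9), heading east
minimal: 4 command(s), checked below 4.

straight(4), straight(4), arc(right, 3), straight(4)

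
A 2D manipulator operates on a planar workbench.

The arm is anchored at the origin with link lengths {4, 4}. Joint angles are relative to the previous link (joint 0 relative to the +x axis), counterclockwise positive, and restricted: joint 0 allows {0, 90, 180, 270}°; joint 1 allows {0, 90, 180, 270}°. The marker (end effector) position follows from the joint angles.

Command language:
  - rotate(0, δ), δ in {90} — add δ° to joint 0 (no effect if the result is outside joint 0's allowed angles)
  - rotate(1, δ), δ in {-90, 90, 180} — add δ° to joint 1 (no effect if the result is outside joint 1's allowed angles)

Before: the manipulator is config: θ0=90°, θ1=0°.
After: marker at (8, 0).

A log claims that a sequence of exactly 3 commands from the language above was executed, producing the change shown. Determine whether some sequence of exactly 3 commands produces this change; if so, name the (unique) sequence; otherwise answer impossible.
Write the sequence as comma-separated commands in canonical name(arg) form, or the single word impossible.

rotate(0, 90), rotate(0, 90), rotate(0, 90)

start: config: θ0=90°, θ1=0°
1. rotate(0, 90) → config: θ0=180°, θ1=0°
2. rotate(0, 90) → config: θ0=270°, θ1=0°
3. rotate(0, 90) → config: θ0=0°, θ1=0°
no rival 3-sequence matches.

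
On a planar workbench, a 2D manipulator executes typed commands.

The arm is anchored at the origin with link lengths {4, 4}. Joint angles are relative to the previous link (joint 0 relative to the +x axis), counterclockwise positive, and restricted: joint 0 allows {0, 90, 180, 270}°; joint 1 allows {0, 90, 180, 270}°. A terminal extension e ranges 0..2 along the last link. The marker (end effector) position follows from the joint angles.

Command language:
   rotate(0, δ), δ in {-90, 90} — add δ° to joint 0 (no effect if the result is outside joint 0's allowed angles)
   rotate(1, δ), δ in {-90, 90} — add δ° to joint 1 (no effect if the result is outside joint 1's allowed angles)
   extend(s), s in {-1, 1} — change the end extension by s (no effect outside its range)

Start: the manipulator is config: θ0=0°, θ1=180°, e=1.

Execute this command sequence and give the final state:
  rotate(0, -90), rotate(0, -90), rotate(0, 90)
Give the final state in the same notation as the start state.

config: θ0=270°, θ1=180°, e=1

initial: config: θ0=0°, θ1=180°, e=1
t=1 rotate(0, -90) ⇒ config: θ0=270°, θ1=180°, e=1
t=2 rotate(0, -90) ⇒ config: θ0=180°, θ1=180°, e=1
t=3 rotate(0, 90) ⇒ config: θ0=270°, θ1=180°, e=1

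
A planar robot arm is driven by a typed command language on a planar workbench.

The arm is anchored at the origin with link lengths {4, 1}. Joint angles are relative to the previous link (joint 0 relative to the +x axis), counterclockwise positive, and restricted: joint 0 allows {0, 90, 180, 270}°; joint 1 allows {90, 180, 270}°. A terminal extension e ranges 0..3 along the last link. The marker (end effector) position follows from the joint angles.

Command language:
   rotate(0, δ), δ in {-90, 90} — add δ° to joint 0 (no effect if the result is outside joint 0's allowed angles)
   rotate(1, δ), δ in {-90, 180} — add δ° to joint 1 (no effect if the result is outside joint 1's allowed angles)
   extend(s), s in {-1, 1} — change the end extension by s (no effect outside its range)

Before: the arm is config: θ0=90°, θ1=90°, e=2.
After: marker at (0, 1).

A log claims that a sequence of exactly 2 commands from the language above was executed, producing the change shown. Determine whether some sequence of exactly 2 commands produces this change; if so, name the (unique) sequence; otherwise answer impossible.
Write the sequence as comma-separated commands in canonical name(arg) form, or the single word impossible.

key: running rotate(1, -90) before rotate(1, 180) would end elsewhere — order is forced
initial: config: θ0=90°, θ1=90°, e=2
1. rotate(1, 180) → config: θ0=90°, θ1=270°, e=2
2. rotate(1, -90) → config: θ0=90°, θ1=180°, e=2
all 36 alternatives checked — unique.

rotate(1, 180), rotate(1, -90)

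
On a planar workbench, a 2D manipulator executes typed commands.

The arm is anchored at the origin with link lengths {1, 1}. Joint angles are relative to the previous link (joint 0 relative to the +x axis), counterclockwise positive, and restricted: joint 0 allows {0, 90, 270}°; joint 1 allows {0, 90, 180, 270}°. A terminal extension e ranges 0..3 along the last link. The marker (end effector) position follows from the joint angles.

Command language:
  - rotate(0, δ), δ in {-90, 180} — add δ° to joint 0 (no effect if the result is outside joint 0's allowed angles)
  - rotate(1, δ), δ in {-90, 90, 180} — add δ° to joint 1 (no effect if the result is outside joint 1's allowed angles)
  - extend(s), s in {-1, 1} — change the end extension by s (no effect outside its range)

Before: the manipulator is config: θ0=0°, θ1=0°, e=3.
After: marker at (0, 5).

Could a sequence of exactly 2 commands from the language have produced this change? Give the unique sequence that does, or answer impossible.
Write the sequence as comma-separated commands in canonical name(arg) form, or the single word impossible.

rotate(0, -90), rotate(0, 180)

key: order matters: swapping rotate(0, -90) and rotate(0, 180) lands elsewhere
start: config: θ0=0°, θ1=0°, e=3
step 1 (rotate(0, -90)): config: θ0=270°, θ1=0°, e=3
step 2 (rotate(0, 180)): config: θ0=90°, θ1=0°, e=3
no other 2-command option fits: unique.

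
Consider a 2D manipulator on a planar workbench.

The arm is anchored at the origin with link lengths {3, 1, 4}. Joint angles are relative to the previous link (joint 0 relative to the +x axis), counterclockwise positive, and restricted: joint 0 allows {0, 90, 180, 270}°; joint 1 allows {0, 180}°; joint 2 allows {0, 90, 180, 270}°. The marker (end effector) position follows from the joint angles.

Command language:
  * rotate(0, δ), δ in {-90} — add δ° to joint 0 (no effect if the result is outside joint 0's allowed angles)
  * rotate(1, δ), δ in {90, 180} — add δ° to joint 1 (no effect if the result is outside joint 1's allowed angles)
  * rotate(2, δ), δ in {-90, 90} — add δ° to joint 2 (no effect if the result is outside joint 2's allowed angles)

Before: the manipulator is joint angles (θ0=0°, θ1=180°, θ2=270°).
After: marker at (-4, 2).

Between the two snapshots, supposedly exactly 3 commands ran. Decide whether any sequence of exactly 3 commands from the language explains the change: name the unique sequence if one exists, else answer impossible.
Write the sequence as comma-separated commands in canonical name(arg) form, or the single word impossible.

rotate(0, -90), rotate(0, -90), rotate(0, -90)

initial: joint angles (θ0=0°, θ1=180°, θ2=270°)
1. rotate(0, -90) → joint angles (θ0=270°, θ1=180°, θ2=270°)
2. rotate(0, -90) → joint angles (θ0=180°, θ1=180°, θ2=270°)
3. rotate(0, -90) → joint angles (θ0=90°, θ1=180°, θ2=270°)
uniquely the one of 125 3-step routes that fits.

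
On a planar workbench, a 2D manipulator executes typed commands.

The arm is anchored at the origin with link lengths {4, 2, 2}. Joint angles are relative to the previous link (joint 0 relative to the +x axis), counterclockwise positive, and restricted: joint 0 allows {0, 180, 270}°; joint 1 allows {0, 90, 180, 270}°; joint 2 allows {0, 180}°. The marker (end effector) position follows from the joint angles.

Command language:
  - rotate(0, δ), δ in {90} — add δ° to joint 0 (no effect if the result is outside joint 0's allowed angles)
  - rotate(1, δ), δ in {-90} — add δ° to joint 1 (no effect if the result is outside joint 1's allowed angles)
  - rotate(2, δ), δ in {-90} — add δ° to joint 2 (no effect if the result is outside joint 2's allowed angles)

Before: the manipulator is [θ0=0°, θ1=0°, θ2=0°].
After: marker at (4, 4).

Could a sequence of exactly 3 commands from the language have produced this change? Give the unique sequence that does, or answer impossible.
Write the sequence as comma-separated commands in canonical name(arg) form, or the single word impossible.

rotate(1, -90), rotate(1, -90), rotate(1, -90)

from: [θ0=0°, θ1=0°, θ2=0°]
[1] after rotate(1, -90): [θ0=0°, θ1=270°, θ2=0°]
[2] after rotate(1, -90): [θ0=0°, θ1=180°, θ2=0°]
[3] after rotate(1, -90): [θ0=0°, θ1=90°, θ2=0°]
no rival 3-sequence matches.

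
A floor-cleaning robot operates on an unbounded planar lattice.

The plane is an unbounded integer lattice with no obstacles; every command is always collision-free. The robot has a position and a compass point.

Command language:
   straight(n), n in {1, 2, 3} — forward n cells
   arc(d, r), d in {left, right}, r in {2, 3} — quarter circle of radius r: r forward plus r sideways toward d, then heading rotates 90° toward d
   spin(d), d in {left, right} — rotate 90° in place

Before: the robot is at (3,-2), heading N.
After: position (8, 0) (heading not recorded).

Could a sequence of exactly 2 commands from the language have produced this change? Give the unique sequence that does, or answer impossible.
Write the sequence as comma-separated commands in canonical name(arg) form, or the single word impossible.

key: order matters: swapping arc(right, 2) and straight(3) lands elsewhere
t0: at (3,-2), heading N
1. arc(right, 2) → at (5,0), heading E
2. straight(3) → at (8,0), heading E
all 81 alternatives checked — unique.

arc(right, 2), straight(3)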